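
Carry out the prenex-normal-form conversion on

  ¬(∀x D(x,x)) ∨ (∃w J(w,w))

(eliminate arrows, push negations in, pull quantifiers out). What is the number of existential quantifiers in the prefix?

Push ¬ through the quantifiers and connectives to reach negation normal form:
  (∃x ¬D(x,x)) ∨ (∃w J(w,w))
All bound variables are already distinct, so no renaming is needed.
Extract every quantifier outward, since the variables are now distinct and don't occur free across branches:
  ∃x ∃w (¬D(x,x) ∨ J(w,w))
The prefix is ∃x ∃w: 0 universal, 2 existential.

2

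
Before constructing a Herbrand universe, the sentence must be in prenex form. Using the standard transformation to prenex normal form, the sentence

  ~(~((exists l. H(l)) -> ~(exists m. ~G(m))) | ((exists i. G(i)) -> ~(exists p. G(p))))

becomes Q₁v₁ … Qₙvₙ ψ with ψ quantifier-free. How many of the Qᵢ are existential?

2

First replace A → B with ¬A ∨ B.
  ~(~(~(exists l. H(l)) | ~(exists m. ~G(m))) | ~(exists i. G(i)) | ~(exists p. G(p)))
Push ¬ through the quantifiers and connectives to reach negation normal form:
  ((forall l. ~H(l)) | (forall m. G(m))) & (exists i. G(i)) & (exists p. G(p))
All bound variables are already distinct, so no renaming is needed.
Extract every quantifier outward, since the variables are now distinct and don't occur free across branches:
  forall l. forall m. exists i. exists p. ((~H(l) | G(m)) & G(i) & G(p))
The prefix is forall l forall m exists i exists p: 2 universal, 2 existential.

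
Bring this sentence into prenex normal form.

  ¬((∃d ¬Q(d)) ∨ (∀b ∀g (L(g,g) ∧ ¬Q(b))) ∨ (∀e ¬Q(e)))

Drive negations inward (¬∀x A ≡ ∃x ¬A, ¬∃x A ≡ ∀x ¬A, De Morgan for ∧/∨):
  (∀d Q(d)) ∧ (∃b ∃g (¬L(g,g) ∨ Q(b))) ∧ (∃e Q(e))
All bound variables are already distinct, so no renaming is needed.
Finally move all quantifiers to the prefix:
  ∀d ∃b ∃g ∃e (Q(d) ∧ (¬L(g,g) ∨ Q(b)) ∧ Q(e))

∀d ∃b ∃g ∃e (Q(d) ∧ (¬L(g,g) ∨ Q(b)) ∧ Q(e))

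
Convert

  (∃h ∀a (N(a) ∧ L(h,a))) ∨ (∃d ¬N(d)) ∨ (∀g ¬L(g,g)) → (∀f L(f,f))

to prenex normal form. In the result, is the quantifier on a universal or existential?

existential

Eliminate → and ↔ using ¬ and ∨.
  ¬((∃h ∀a (N(a) ∧ L(h,a))) ∨ (∃d ¬N(d)) ∨ (∀g ¬L(g,g))) ∨ (∀f L(f,f))
Push ¬ through the quantifiers and connectives to reach negation normal form:
  (∀h ∃a (¬N(a) ∨ ¬L(h,a))) ∧ (∀d N(d)) ∧ (∃g L(g,g)) ∨ (∀f L(f,f))
All bound variables are already distinct, so no renaming is needed.
Finally move all quantifiers to the prefix:
  ∀h ∃a ∀d ∃g ∀f ((¬N(a) ∨ ¬L(h,a)) ∧ N(d) ∧ L(g,g) ∨ L(f,f))
The quantifier ∀a sits under an odd number of negations (counting the antecedent side of each →), so it flips to ∃a.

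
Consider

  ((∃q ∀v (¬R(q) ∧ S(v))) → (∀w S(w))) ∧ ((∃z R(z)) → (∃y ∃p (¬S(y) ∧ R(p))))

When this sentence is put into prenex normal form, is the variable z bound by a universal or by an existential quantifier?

universal

First replace A → B with ¬A ∨ B.
  (¬(∃q ∀v (¬R(q) ∧ S(v))) ∨ (∀w S(w))) ∧ (¬(∃z R(z)) ∨ (∃y ∃p (¬S(y) ∧ R(p))))
Move each ¬ inward, flipping quantifiers it crosses:
  ((∀q ∃v (R(q) ∨ ¬S(v))) ∨ (∀w S(w))) ∧ ((∀z ¬R(z)) ∨ (∃y ∃p (¬S(y) ∧ R(p))))
Extract every quantifier outward, since the variables are now distinct and don't occur free across branches:
  ∀q ∃v ∀w ∀z ∃y ∃p ((R(q) ∨ ¬S(v) ∨ S(w)) ∧ (¬R(z) ∨ ¬S(y) ∧ R(p)))
The quantifier ∃z sits under an odd number of negations (counting the antecedent side of each →), so it flips to ∀z.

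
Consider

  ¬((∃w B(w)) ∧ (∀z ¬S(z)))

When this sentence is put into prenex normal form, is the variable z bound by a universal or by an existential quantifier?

Drive negations inward (¬∀x A ≡ ∃x ¬A, ¬∃x A ≡ ∀x ¬A, De Morgan for ∧/∨):
  (∀w ¬B(w)) ∨ (∃z S(z))
All bound variables are already distinct, so no renaming is needed.
Extract every quantifier outward, since the variables are now distinct and don't occur free across branches:
  ∀w ∃z (¬B(w) ∨ S(z))
The quantifier ∀z sits under an odd number of negations, so it flips to ∃z.

existential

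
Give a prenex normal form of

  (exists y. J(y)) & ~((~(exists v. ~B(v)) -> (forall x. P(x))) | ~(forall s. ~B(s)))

Eliminate → and ↔ using ¬ and ∨.
  (exists y. J(y)) & ~(~~(exists v. ~B(v)) | (forall x. P(x)) | ~(forall s. ~B(s)))
Push ¬ through the quantifiers and connectives to reach negation normal form:
  (exists y. J(y)) & (forall v. B(v)) & (exists x. ~P(x)) & (forall s. ~B(s))
Extract every quantifier outward, since the variables are now distinct and don't occur free across branches:
  exists y. forall v. exists x. forall s. (J(y) & B(v) & ~P(x) & ~B(s))

exists y. forall v. exists x. forall s. (J(y) & B(v) & ~P(x) & ~B(s))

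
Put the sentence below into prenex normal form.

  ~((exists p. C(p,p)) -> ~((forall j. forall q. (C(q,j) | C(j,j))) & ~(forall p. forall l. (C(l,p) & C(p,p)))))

Eliminate → and ↔ using ¬ and ∨.
  ~(~(exists p. C(p,p)) | ~((forall j. forall q. (C(q,j) | C(j,j))) & ~(forall p. forall l. (C(l,p) & C(p,p)))))
Push ¬ through the quantifiers and connectives to reach negation normal form:
  (exists p. C(p,p)) & (forall j. forall q. (C(q,j) | C(j,j))) & (exists p. exists l. (~C(l,p) | ~C(p,p)))
Rename bound variables to avoid capture: p↦u1.
  (exists p. C(p,p)) & (forall j. forall q. (C(q,j) | C(j,j))) & (exists u1. exists l. (~C(l,u1) | ~C(u1,u1)))
Finally move all quantifiers to the prefix:
  exists p. forall j. forall q. exists u1. exists l. (C(p,p) & (C(q,j) | C(j,j)) & (~C(l,u1) | ~C(u1,u1)))

exists p. forall j. forall q. exists u1. exists l. (C(p,p) & (C(q,j) | C(j,j)) & (~C(l,u1) | ~C(u1,u1)))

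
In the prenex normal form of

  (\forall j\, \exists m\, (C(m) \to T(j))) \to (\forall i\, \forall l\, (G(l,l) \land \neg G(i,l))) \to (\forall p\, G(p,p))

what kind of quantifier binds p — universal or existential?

Rewrite implications/biconditionals: A → B as ¬A ∨ B.
  \neg (\forall j\, \exists m\, (\neg C(m) \lor T(j))) \lor \neg (\forall i\, \forall l\, (G(l,l) \land \neg G(i,l))) \lor (\forall p\, G(p,p))
Drive negations inward (¬∀x A ≡ ∃x ¬A, ¬∃x A ≡ ∀x ¬A, De Morgan for ∧/∨):
  (\exists j\, \forall m\, (C(m) \land \neg T(j))) \lor (\exists i\, \exists l\, (\neg G(l,l) \lor G(i,l))) \lor (\forall p\, G(p,p))
All bound variables are already distinct, so no renaming is needed.
Finally move all quantifiers to the prefix:
  \exists j\, \forall m\, \exists i\, \exists l\, \forall p\, (C(m) \land \neg T(j) \lor \neg G(l,l) \lor G(i,l) \lor G(p,p))
The quantifier \forall p sits under an even number of negations (counting the antecedent side of each →), so it remains universal.

universal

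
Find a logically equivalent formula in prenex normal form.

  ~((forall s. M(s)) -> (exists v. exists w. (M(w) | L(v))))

Rewrite implications/biconditionals: A → B as ¬A ∨ B.
  ~(~(forall s. M(s)) | (exists v. exists w. (M(w) | L(v))))
Drive negations inward (¬∀x A ≡ ∃x ¬A, ¬∃x A ≡ ∀x ¬A, De Morgan for ∧/∨):
  (forall s. M(s)) & (forall v. forall w. (~M(w) & ~L(v)))
Extract every quantifier outward, since the variables are now distinct and don't occur free across branches:
  forall s. forall v. forall w. (M(s) & ~M(w) & ~L(v))

forall s. forall v. forall w. (M(s) & ~M(w) & ~L(v))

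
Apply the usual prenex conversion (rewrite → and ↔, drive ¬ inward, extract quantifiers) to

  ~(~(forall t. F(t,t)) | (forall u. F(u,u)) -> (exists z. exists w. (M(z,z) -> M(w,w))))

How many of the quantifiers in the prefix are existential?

1

First replace A → B with ¬A ∨ B.
  ~(~(~(forall t. F(t,t)) | (forall u. F(u,u))) | (exists z. exists w. (~M(z,z) | M(w,w))))
Move each ¬ inward, flipping quantifiers it crosses:
  ((exists t. ~F(t,t)) | (forall u. F(u,u))) & (forall z. forall w. (M(z,z) & ~M(w,w)))
Pull the quantifiers to the front (each side's bound variable is not free in the other side):
  exists t. forall u. forall z. forall w. ((~F(t,t) | F(u,u)) & M(z,z) & ~M(w,w))
The prefix is exists t forall u forall z forall w: 3 universal, 1 existential.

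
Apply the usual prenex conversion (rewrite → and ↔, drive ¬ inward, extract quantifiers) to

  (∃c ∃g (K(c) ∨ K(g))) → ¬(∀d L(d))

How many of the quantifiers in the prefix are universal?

Eliminate → and ↔ using ¬ and ∨.
  ¬(∃c ∃g (K(c) ∨ K(g))) ∨ ¬(∀d L(d))
Drive negations inward (¬∀x A ≡ ∃x ¬A, ¬∃x A ≡ ∀x ¬A, De Morgan for ∧/∨):
  (∀c ∀g (¬K(c) ∧ ¬K(g))) ∨ (∃d ¬L(d))
All bound variables are already distinct, so no renaming is needed.
Finally move all quantifiers to the prefix:
  ∀c ∀g ∃d (¬K(c) ∧ ¬K(g) ∨ ¬L(d))
The prefix is ∀c ∀g ∃d: 2 universal, 1 existential.

2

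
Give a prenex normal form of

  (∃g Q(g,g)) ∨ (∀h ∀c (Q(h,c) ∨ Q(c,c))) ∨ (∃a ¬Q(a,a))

∃g ∀h ∀c ∃a (Q(g,g) ∨ Q(h,c) ∨ Q(c,c) ∨ ¬Q(a,a))

Finally move all quantifiers to the prefix:
  ∃g ∀h ∀c ∃a (Q(g,g) ∨ Q(h,c) ∨ Q(c,c) ∨ ¬Q(a,a))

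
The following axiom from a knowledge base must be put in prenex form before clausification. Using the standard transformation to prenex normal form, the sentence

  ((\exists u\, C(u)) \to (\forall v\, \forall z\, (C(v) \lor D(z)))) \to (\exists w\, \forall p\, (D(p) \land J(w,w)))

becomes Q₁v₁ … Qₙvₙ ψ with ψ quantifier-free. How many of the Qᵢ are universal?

Rewrite implications/biconditionals: A → B as ¬A ∨ B.
  \neg (\neg (\exists u\, C(u)) \lor (\forall v\, \forall z\, (C(v) \lor D(z)))) \lor (\exists w\, \forall p\, (D(p) \land J(w,w)))
Move each ¬ inward, flipping quantifiers it crosses:
  (\exists u\, C(u)) \land (\exists v\, \exists z\, (\neg C(v) \land \neg D(z))) \lor (\exists w\, \forall p\, (D(p) \land J(w,w)))
Extract every quantifier outward, since the variables are now distinct and don't occur free across branches:
  \exists u\, \exists v\, \exists z\, \exists w\, \forall p\, (C(u) \land \neg C(v) \land \neg D(z) \lor D(p) \land J(w,w))
The prefix is \exists u \exists v \exists z \exists w \forall p: 1 universal, 4 existential.

1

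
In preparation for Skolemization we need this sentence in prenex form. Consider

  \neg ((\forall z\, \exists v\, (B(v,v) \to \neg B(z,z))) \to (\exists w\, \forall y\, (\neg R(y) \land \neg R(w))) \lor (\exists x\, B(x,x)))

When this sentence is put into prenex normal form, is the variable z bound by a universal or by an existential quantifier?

universal

Rewrite implications/biconditionals: A → B as ¬A ∨ B.
  \neg (\neg (\forall z\, \exists v\, (\neg B(v,v) \lor \neg B(z,z))) \lor (\exists w\, \forall y\, (\neg R(y) \land \neg R(w))) \lor (\exists x\, B(x,x)))
Drive negations inward (¬∀x A ≡ ∃x ¬A, ¬∃x A ≡ ∀x ¬A, De Morgan for ∧/∨):
  (\forall z\, \exists v\, (\neg B(v,v) \lor \neg B(z,z))) \land (\forall w\, \exists y\, (R(y) \lor R(w))) \land (\forall x\, \neg B(x,x))
Finally move all quantifiers to the prefix:
  \forall z\, \exists v\, \forall w\, \exists y\, \forall x\, ((\neg B(v,v) \lor \neg B(z,z)) \land (R(y) \lor R(w)) \land \neg B(x,x))
The quantifier \forall z sits under an even number of negations (counting the antecedent side of each →), so it remains universal.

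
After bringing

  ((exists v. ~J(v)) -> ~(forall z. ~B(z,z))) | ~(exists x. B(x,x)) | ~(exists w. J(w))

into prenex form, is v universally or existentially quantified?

universal

Rewrite implications/biconditionals: A → B as ¬A ∨ B.
  ~(exists v. ~J(v)) | ~(forall z. ~B(z,z)) | ~(exists x. B(x,x)) | ~(exists w. J(w))
Move each ¬ inward, flipping quantifiers it crosses:
  (forall v. J(v)) | (exists z. B(z,z)) | (forall x. ~B(x,x)) | (forall w. ~J(w))
All bound variables are already distinct, so no renaming is needed.
Finally move all quantifiers to the prefix:
  forall v. exists z. forall x. forall w. (J(v) | B(z,z) | ~B(x,x) | ~J(w))
The quantifier exists v sits under an odd number of negations (counting the antecedent side of each →), so it flips to forall v.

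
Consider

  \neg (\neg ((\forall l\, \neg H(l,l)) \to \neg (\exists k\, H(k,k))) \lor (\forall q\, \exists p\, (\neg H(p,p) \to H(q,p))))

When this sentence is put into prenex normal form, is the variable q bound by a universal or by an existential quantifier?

Rewrite implications/biconditionals: A → B as ¬A ∨ B.
  \neg (\neg (\neg (\forall l\, \neg H(l,l)) \lor \neg (\exists k\, H(k,k))) \lor (\forall q\, \exists p\, (\neg \neg H(p,p) \lor H(q,p))))
Push ¬ through the quantifiers and connectives to reach negation normal form:
  ((\exists l\, H(l,l)) \lor (\forall k\, \neg H(k,k))) \land (\exists q\, \forall p\, (\neg H(p,p) \land \neg H(q,p)))
Pull the quantifiers to the front (each side's bound variable is not free in the other side):
  \exists l\, \forall k\, \exists q\, \forall p\, ((H(l,l) \lor \neg H(k,k)) \land \neg H(p,p) \land \neg H(q,p))
The quantifier \forall q sits under an odd number of negations (counting the antecedent side of each →), so it flips to \exists q.

existential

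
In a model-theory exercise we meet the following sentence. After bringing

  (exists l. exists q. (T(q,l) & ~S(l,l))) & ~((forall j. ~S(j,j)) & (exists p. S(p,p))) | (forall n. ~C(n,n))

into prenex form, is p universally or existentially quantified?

Push ¬ through the quantifiers and connectives to reach negation normal form:
  (exists l. exists q. (T(q,l) & ~S(l,l))) & ((exists j. S(j,j)) | (forall p. ~S(p,p))) | (forall n. ~C(n,n))
Pull the quantifiers to the front (each side's bound variable is not free in the other side):
  exists l. exists q. exists j. forall p. forall n. (T(q,l) & ~S(l,l) & (S(j,j) | ~S(p,p)) | ~C(n,n))
The quantifier exists p sits under an odd number of negations, so it flips to forall p.

universal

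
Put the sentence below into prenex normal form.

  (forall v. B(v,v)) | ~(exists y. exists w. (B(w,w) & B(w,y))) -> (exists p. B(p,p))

exists v. exists y. exists w. exists p. (~B(v,v) & B(w,w) & B(w,y) | B(p,p))

Eliminate → and ↔ using ¬ and ∨.
  ~((forall v. B(v,v)) | ~(exists y. exists w. (B(w,w) & B(w,y)))) | (exists p. B(p,p))
Push ¬ through the quantifiers and connectives to reach negation normal form:
  (exists v. ~B(v,v)) & (exists y. exists w. (B(w,w) & B(w,y))) | (exists p. B(p,p))
All bound variables are already distinct, so no renaming is needed.
Finally move all quantifiers to the prefix:
  exists v. exists y. exists w. exists p. (~B(v,v) & B(w,w) & B(w,y) | B(p,p))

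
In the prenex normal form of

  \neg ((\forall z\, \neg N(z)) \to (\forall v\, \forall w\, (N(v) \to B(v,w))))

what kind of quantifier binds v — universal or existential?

existential

First replace A → B with ¬A ∨ B.
  \neg (\neg (\forall z\, \neg N(z)) \lor (\forall v\, \forall w\, (\neg N(v) \lor B(v,w))))
Move each ¬ inward, flipping quantifiers it crosses:
  (\forall z\, \neg N(z)) \land (\exists v\, \exists w\, (N(v) \land \neg B(v,w)))
All bound variables are already distinct, so no renaming is needed.
Extract every quantifier outward, since the variables are now distinct and don't occur free across branches:
  \forall z\, \exists v\, \exists w\, (\neg N(z) \land N(v) \land \neg B(v,w))
The quantifier \forall v sits under an odd number of negations (counting the antecedent side of each →), so it flips to \exists v.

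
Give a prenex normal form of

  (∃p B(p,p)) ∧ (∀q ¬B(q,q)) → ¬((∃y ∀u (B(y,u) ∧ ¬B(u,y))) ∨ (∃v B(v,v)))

∀p ∃q ∀y ∃u ∀v (¬B(p,p) ∨ B(q,q) ∨ (¬B(y,u) ∨ B(u,y)) ∧ ¬B(v,v))

First replace A → B with ¬A ∨ B.
  ¬((∃p B(p,p)) ∧ (∀q ¬B(q,q))) ∨ ¬((∃y ∀u (B(y,u) ∧ ¬B(u,y))) ∨ (∃v B(v,v)))
Push ¬ through the quantifiers and connectives to reach negation normal form:
  (∀p ¬B(p,p)) ∨ (∃q B(q,q)) ∨ (∀y ∃u (¬B(y,u) ∨ B(u,y))) ∧ (∀v ¬B(v,v))
Extract every quantifier outward, since the variables are now distinct and don't occur free across branches:
  ∀p ∃q ∀y ∃u ∀v (¬B(p,p) ∨ B(q,q) ∨ (¬B(y,u) ∨ B(u,y)) ∧ ¬B(v,v))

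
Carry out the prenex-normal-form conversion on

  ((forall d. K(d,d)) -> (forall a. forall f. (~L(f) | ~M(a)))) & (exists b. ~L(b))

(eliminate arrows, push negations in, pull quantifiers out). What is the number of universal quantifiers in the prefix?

2

Eliminate → and ↔ using ¬ and ∨.
  (~(forall d. K(d,d)) | (forall a. forall f. (~L(f) | ~M(a)))) & (exists b. ~L(b))
Move each ¬ inward, flipping quantifiers it crosses:
  ((exists d. ~K(d,d)) | (forall a. forall f. (~L(f) | ~M(a)))) & (exists b. ~L(b))
All bound variables are already distinct, so no renaming is needed.
Extract every quantifier outward, since the variables are now distinct and don't occur free across branches:
  exists d. forall a. forall f. exists b. ((~K(d,d) | ~L(f) | ~M(a)) & ~L(b))
The prefix is exists d forall a forall f exists b: 2 universal, 2 existential.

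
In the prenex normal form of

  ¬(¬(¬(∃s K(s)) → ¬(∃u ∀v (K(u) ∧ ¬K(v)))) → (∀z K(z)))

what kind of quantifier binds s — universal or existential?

universal

Rewrite implications/biconditionals: A → B as ¬A ∨ B.
  ¬(¬¬(¬¬(∃s K(s)) ∨ ¬(∃u ∀v (K(u) ∧ ¬K(v)))) ∨ (∀z K(z)))
Push ¬ through the quantifiers and connectives to reach negation normal form:
  (∀s ¬K(s)) ∧ (∃u ∀v (K(u) ∧ ¬K(v))) ∧ (∃z ¬K(z))
Pull the quantifiers to the front (each side's bound variable is not free in the other side):
  ∀s ∃u ∀v ∃z (¬K(s) ∧ K(u) ∧ ¬K(v) ∧ ¬K(z))
The quantifier ∃s sits under an odd number of negations (counting the antecedent side of each →), so it flips to ∀s.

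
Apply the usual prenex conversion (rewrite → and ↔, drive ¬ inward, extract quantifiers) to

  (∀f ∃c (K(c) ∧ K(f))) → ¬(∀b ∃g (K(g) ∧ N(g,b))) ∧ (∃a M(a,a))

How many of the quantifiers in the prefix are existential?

3

First replace A → B with ¬A ∨ B.
  ¬(∀f ∃c (K(c) ∧ K(f))) ∨ ¬(∀b ∃g (K(g) ∧ N(g,b))) ∧ (∃a M(a,a))
Drive negations inward (¬∀x A ≡ ∃x ¬A, ¬∃x A ≡ ∀x ¬A, De Morgan for ∧/∨):
  (∃f ∀c (¬K(c) ∨ ¬K(f))) ∨ (∃b ∀g (¬K(g) ∨ ¬N(g,b))) ∧ (∃a M(a,a))
Finally move all quantifiers to the prefix:
  ∃f ∀c ∃b ∀g ∃a (¬K(c) ∨ ¬K(f) ∨ (¬K(g) ∨ ¬N(g,b)) ∧ M(a,a))
The prefix is ∃f ∀c ∃b ∀g ∃a: 2 universal, 3 existential.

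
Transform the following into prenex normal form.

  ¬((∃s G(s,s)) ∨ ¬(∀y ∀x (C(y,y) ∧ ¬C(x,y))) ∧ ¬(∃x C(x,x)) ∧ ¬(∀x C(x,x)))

Drive negations inward (¬∀x A ≡ ∃x ¬A, ¬∃x A ≡ ∀x ¬A, De Morgan for ∧/∨):
  (∀s ¬G(s,s)) ∧ ((∀y ∀x (C(y,y) ∧ ¬C(x,y))) ∨ (∃x C(x,x)) ∨ (∀x C(x,x)))
Rename bound variables to avoid capture: x↦v, x↦z1.
  (∀s ¬G(s,s)) ∧ ((∀y ∀x (C(y,y) ∧ ¬C(x,y))) ∨ (∃v C(v,v)) ∨ (∀z1 C(z1,z1)))
Pull the quantifiers to the front (each side's bound variable is not free in the other side):
  ∀s ∀y ∀x ∃v ∀z1 (¬G(s,s) ∧ (C(y,y) ∧ ¬C(x,y) ∨ C(v,v) ∨ C(z1,z1)))

∀s ∀y ∀x ∃v ∀z1 (¬G(s,s) ∧ (C(y,y) ∧ ¬C(x,y) ∨ C(v,v) ∨ C(z1,z1)))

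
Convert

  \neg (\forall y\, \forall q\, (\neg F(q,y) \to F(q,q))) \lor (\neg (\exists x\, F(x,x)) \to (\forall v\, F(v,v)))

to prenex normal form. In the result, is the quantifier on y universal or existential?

existential

Eliminate → and ↔ using ¬ and ∨.
  \neg (\forall y\, \forall q\, (\neg \neg F(q,y) \lor F(q,q))) \lor \neg \neg (\exists x\, F(x,x)) \lor (\forall v\, F(v,v))
Move each ¬ inward, flipping quantifiers it crosses:
  (\exists y\, \exists q\, (\neg F(q,y) \land \neg F(q,q))) \lor (\exists x\, F(x,x)) \lor (\forall v\, F(v,v))
Finally move all quantifiers to the prefix:
  \exists y\, \exists q\, \exists x\, \forall v\, (\neg F(q,y) \land \neg F(q,q) \lor F(x,x) \lor F(v,v))
The quantifier \forall y sits under an odd number of negations (counting the antecedent side of each →), so it flips to \exists y.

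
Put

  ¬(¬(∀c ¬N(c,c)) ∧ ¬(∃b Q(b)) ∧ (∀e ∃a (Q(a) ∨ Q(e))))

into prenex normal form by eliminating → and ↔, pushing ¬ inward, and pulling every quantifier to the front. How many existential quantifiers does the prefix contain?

2

Push ¬ through the quantifiers and connectives to reach negation normal form:
  (∀c ¬N(c,c)) ∨ (∃b Q(b)) ∨ (∃e ∀a (¬Q(a) ∧ ¬Q(e)))
All bound variables are already distinct, so no renaming is needed.
Extract every quantifier outward, since the variables are now distinct and don't occur free across branches:
  ∀c ∃b ∃e ∀a (¬N(c,c) ∨ Q(b) ∨ ¬Q(a) ∧ ¬Q(e))
The prefix is ∀c ∃b ∃e ∀a: 2 universal, 2 existential.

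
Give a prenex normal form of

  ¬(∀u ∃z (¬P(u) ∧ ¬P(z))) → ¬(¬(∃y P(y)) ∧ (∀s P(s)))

∀u ∃z ∃y ∃s (¬P(u) ∧ ¬P(z) ∨ P(y) ∨ ¬P(s))

First replace A → B with ¬A ∨ B.
  ¬¬(∀u ∃z (¬P(u) ∧ ¬P(z))) ∨ ¬(¬(∃y P(y)) ∧ (∀s P(s)))
Drive negations inward (¬∀x A ≡ ∃x ¬A, ¬∃x A ≡ ∀x ¬A, De Morgan for ∧/∨):
  (∀u ∃z (¬P(u) ∧ ¬P(z))) ∨ (∃y P(y)) ∨ (∃s ¬P(s))
All bound variables are already distinct, so no renaming is needed.
Pull the quantifiers to the front (each side's bound variable is not free in the other side):
  ∀u ∃z ∃y ∃s (¬P(u) ∧ ¬P(z) ∨ P(y) ∨ ¬P(s))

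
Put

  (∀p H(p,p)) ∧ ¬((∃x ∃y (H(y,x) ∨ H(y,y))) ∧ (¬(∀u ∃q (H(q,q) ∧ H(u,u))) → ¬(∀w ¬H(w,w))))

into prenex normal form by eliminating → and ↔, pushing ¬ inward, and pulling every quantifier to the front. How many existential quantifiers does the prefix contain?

Eliminate → and ↔ using ¬ and ∨.
  (∀p H(p,p)) ∧ ¬((∃x ∃y (H(y,x) ∨ H(y,y))) ∧ (¬¬(∀u ∃q (H(q,q) ∧ H(u,u))) ∨ ¬(∀w ¬H(w,w))))
Push ¬ through the quantifiers and connectives to reach negation normal form:
  (∀p H(p,p)) ∧ ((∀x ∀y (¬H(y,x) ∧ ¬H(y,y))) ∨ (∃u ∀q (¬H(q,q) ∨ ¬H(u,u))) ∧ (∀w ¬H(w,w)))
Pull the quantifiers to the front (each side's bound variable is not free in the other side):
  ∀p ∀x ∀y ∃u ∀q ∀w (H(p,p) ∧ (¬H(y,x) ∧ ¬H(y,y) ∨ (¬H(q,q) ∨ ¬H(u,u)) ∧ ¬H(w,w)))
The prefix is ∀p ∀x ∀y ∃u ∀q ∀w: 5 universal, 1 existential.

1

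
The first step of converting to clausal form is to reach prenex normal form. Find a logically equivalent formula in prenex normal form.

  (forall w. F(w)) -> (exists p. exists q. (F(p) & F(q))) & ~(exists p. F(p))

exists w. exists p. exists q. forall r. (~F(w) | F(p) & F(q) & ~F(r))

Rewrite implications/biconditionals: A → B as ¬A ∨ B.
  ~(forall w. F(w)) | (exists p. exists q. (F(p) & F(q))) & ~(exists p. F(p))
Move each ¬ inward, flipping quantifiers it crosses:
  (exists w. ~F(w)) | (exists p. exists q. (F(p) & F(q))) & (forall p. ~F(p))
Standardize variables apart so no two quantifiers bind the same name: p↦r.
  (exists w. ~F(w)) | (exists p. exists q. (F(p) & F(q))) & (forall r. ~F(r))
Extract every quantifier outward, since the variables are now distinct and don't occur free across branches:
  exists w. exists p. exists q. forall r. (~F(w) | F(p) & F(q) & ~F(r))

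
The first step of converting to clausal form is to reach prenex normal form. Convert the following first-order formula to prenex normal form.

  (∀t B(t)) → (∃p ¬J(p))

First replace A → B with ¬A ∨ B.
  ¬(∀t B(t)) ∨ (∃p ¬J(p))
Move each ¬ inward, flipping quantifiers it crosses:
  (∃t ¬B(t)) ∨ (∃p ¬J(p))
All bound variables are already distinct, so no renaming is needed.
Finally move all quantifiers to the prefix:
  ∃t ∃p (¬B(t) ∨ ¬J(p))

∃t ∃p (¬B(t) ∨ ¬J(p))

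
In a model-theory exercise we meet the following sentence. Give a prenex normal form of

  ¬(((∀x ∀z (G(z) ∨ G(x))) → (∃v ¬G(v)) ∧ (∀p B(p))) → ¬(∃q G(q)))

Rewrite implications/biconditionals: A → B as ¬A ∨ B.
  ¬(¬(¬(∀x ∀z (G(z) ∨ G(x))) ∨ (∃v ¬G(v)) ∧ (∀p B(p))) ∨ ¬(∃q G(q)))
Move each ¬ inward, flipping quantifiers it crosses:
  ((∃x ∃z (¬G(z) ∧ ¬G(x))) ∨ (∃v ¬G(v)) ∧ (∀p B(p))) ∧ (∃q G(q))
Pull the quantifiers to the front (each side's bound variable is not free in the other side):
  ∃x ∃z ∃v ∀p ∃q ((¬G(z) ∧ ¬G(x) ∨ ¬G(v) ∧ B(p)) ∧ G(q))

∃x ∃z ∃v ∀p ∃q ((¬G(z) ∧ ¬G(x) ∨ ¬G(v) ∧ B(p)) ∧ G(q))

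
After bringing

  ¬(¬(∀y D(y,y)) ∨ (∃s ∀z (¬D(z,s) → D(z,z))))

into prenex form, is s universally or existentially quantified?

Eliminate → and ↔ using ¬ and ∨.
  ¬(¬(∀y D(y,y)) ∨ (∃s ∀z (¬¬D(z,s) ∨ D(z,z))))
Push ¬ through the quantifiers and connectives to reach negation normal form:
  (∀y D(y,y)) ∧ (∀s ∃z (¬D(z,s) ∧ ¬D(z,z)))
All bound variables are already distinct, so no renaming is needed.
Extract every quantifier outward, since the variables are now distinct and don't occur free across branches:
  ∀y ∀s ∃z (D(y,y) ∧ ¬D(z,s) ∧ ¬D(z,z))
The quantifier ∃s sits under an odd number of negations (counting the antecedent side of each →), so it flips to ∀s.

universal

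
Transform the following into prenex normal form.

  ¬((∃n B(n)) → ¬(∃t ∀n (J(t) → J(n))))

Eliminate → and ↔ using ¬ and ∨.
  ¬(¬(∃n B(n)) ∨ ¬(∃t ∀n (¬J(t) ∨ J(n))))
Drive negations inward (¬∀x A ≡ ∃x ¬A, ¬∃x A ≡ ∀x ¬A, De Morgan for ∧/∨):
  (∃n B(n)) ∧ (∃t ∀n (¬J(t) ∨ J(n)))
Give each quantifier a distinct variable: n↦p.
  (∃n B(n)) ∧ (∃t ∀p (¬J(t) ∨ J(p)))
Finally move all quantifiers to the prefix:
  ∃n ∃t ∀p (B(n) ∧ (¬J(t) ∨ J(p)))

∃n ∃t ∀p (B(n) ∧ (¬J(t) ∨ J(p)))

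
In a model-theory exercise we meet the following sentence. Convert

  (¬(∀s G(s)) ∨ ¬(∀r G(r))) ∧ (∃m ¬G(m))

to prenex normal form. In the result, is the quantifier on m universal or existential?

existential

Drive negations inward (¬∀x A ≡ ∃x ¬A, ¬∃x A ≡ ∀x ¬A, De Morgan for ∧/∨):
  ((∃s ¬G(s)) ∨ (∃r ¬G(r))) ∧ (∃m ¬G(m))
All bound variables are already distinct, so no renaming is needed.
Finally move all quantifiers to the prefix:
  ∃s ∃r ∃m ((¬G(s) ∨ ¬G(r)) ∧ ¬G(m))
The quantifier ∃m sits under an even number of negations, so it remains existential.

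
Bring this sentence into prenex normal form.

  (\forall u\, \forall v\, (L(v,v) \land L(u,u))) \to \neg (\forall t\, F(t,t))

Eliminate → and ↔ using ¬ and ∨.
  \neg (\forall u\, \forall v\, (L(v,v) \land L(u,u))) \lor \neg (\forall t\, F(t,t))
Move each ¬ inward, flipping quantifiers it crosses:
  (\exists u\, \exists v\, (\neg L(v,v) \lor \neg L(u,u))) \lor (\exists t\, \neg F(t,t))
Pull the quantifiers to the front (each side's bound variable is not free in the other side):
  \exists u\, \exists v\, \exists t\, (\neg L(v,v) \lor \neg L(u,u) \lor \neg F(t,t))

\exists u\, \exists v\, \exists t\, (\neg L(v,v) \lor \neg L(u,u) \lor \neg F(t,t))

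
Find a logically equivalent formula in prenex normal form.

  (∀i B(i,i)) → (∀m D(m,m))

Eliminate → and ↔ using ¬ and ∨.
  ¬(∀i B(i,i)) ∨ (∀m D(m,m))
Push ¬ through the quantifiers and connectives to reach negation normal form:
  (∃i ¬B(i,i)) ∨ (∀m D(m,m))
All bound variables are already distinct, so no renaming is needed.
Pull the quantifiers to the front (each side's bound variable is not free in the other side):
  ∃i ∀m (¬B(i,i) ∨ D(m,m))

∃i ∀m (¬B(i,i) ∨ D(m,m))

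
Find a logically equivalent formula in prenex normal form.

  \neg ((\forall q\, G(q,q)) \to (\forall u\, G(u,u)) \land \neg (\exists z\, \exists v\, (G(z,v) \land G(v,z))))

\forall q\, \exists u\, \exists z\, \exists v\, (G(q,q) \land (\neg G(u,u) \lor G(z,v) \land G(v,z)))

Eliminate → and ↔ using ¬ and ∨.
  \neg (\neg (\forall q\, G(q,q)) \lor (\forall u\, G(u,u)) \land \neg (\exists z\, \exists v\, (G(z,v) \land G(v,z))))
Move each ¬ inward, flipping quantifiers it crosses:
  (\forall q\, G(q,q)) \land ((\exists u\, \neg G(u,u)) \lor (\exists z\, \exists v\, (G(z,v) \land G(v,z))))
All bound variables are already distinct, so no renaming is needed.
Extract every quantifier outward, since the variables are now distinct and don't occur free across branches:
  \forall q\, \exists u\, \exists z\, \exists v\, (G(q,q) \land (\neg G(u,u) \lor G(z,v) \land G(v,z)))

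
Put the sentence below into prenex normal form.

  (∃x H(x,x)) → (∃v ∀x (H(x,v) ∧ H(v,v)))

∀x ∃v ∀w1 (¬H(x,x) ∨ H(w1,v) ∧ H(v,v))

First replace A → B with ¬A ∨ B.
  ¬(∃x H(x,x)) ∨ (∃v ∀x (H(x,v) ∧ H(v,v)))
Drive negations inward (¬∀x A ≡ ∃x ¬A, ¬∃x A ≡ ∀x ¬A, De Morgan for ∧/∨):
  (∀x ¬H(x,x)) ∨ (∃v ∀x (H(x,v) ∧ H(v,v)))
Give each quantifier a distinct variable: x↦w1.
  (∀x ¬H(x,x)) ∨ (∃v ∀w1 (H(w1,v) ∧ H(v,v)))
Extract every quantifier outward, since the variables are now distinct and don't occur free across branches:
  ∀x ∃v ∀w1 (¬H(x,x) ∨ H(w1,v) ∧ H(v,v))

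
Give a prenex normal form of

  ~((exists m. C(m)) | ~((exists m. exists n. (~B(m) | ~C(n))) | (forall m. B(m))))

Drive negations inward (¬∀x A ≡ ∃x ¬A, ¬∃x A ≡ ∀x ¬A, De Morgan for ∧/∨):
  (forall m. ~C(m)) & ((exists m. exists n. (~B(m) | ~C(n))) | (forall m. B(m)))
Standardize variables apart so no two quantifiers bind the same name: m↦c, m↦p.
  (forall m. ~C(m)) & ((exists c. exists n. (~B(c) | ~C(n))) | (forall p. B(p)))
Extract every quantifier outward, since the variables are now distinct and don't occur free across branches:
  forall m. exists c. exists n. forall p. (~C(m) & (~B(c) | ~C(n) | B(p)))

forall m. exists c. exists n. forall p. (~C(m) & (~B(c) | ~C(n) | B(p)))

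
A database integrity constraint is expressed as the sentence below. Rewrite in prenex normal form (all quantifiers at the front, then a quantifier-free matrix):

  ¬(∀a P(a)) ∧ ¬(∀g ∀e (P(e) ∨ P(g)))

∃a ∃g ∃e (¬P(a) ∧ ¬P(e) ∧ ¬P(g))

Drive negations inward (¬∀x A ≡ ∃x ¬A, ¬∃x A ≡ ∀x ¬A, De Morgan for ∧/∨):
  (∃a ¬P(a)) ∧ (∃g ∃e (¬P(e) ∧ ¬P(g)))
Pull the quantifiers to the front (each side's bound variable is not free in the other side):
  ∃a ∃g ∃e (¬P(a) ∧ ¬P(e) ∧ ¬P(g))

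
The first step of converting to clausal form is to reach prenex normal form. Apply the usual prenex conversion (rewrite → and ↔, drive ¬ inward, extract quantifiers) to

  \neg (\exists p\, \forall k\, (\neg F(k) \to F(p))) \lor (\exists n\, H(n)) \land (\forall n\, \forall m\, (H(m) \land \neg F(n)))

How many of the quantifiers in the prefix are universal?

First replace A → B with ¬A ∨ B.
  \neg (\exists p\, \forall k\, (\neg \neg F(k) \lor F(p))) \lor (\exists n\, H(n)) \land (\forall n\, \forall m\, (H(m) \land \neg F(n)))
Push ¬ through the quantifiers and connectives to reach negation normal form:
  (\forall p\, \exists k\, (\neg F(k) \land \neg F(p))) \lor (\exists n\, H(n)) \land (\forall n\, \forall m\, (H(m) \land \neg F(n)))
Standardize variables apart so no two quantifiers bind the same name: n↦v1.
  (\forall p\, \exists k\, (\neg F(k) \land \neg F(p))) \lor (\exists n\, H(n)) \land (\forall v1\, \forall m\, (H(m) \land \neg F(v1)))
Extract every quantifier outward, since the variables are now distinct and don't occur free across branches:
  \forall p\, \exists k\, \exists n\, \forall v1\, \forall m\, (\neg F(k) \land \neg F(p) \lor H(n) \land H(m) \land \neg F(v1))
The prefix is \forall p \exists k \exists n \forall v1 \forall m: 3 universal, 2 existential.

3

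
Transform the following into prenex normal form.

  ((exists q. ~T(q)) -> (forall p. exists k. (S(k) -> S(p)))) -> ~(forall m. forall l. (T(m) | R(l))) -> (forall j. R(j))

exists q. exists p. forall k. forall m. forall l. forall j. (~T(q) & S(k) & ~S(p) | T(m) | R(l) | R(j))

First replace A → B with ¬A ∨ B.
  ~(~(exists q. ~T(q)) | (forall p. exists k. (~S(k) | S(p)))) | ~~(forall m. forall l. (T(m) | R(l))) | (forall j. R(j))
Move each ¬ inward, flipping quantifiers it crosses:
  (exists q. ~T(q)) & (exists p. forall k. (S(k) & ~S(p))) | (forall m. forall l. (T(m) | R(l))) | (forall j. R(j))
Finally move all quantifiers to the prefix:
  exists q. exists p. forall k. forall m. forall l. forall j. (~T(q) & S(k) & ~S(p) | T(m) | R(l) | R(j))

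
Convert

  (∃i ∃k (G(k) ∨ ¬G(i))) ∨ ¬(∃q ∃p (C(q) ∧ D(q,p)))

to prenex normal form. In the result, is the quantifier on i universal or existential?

Drive negations inward (¬∀x A ≡ ∃x ¬A, ¬∃x A ≡ ∀x ¬A, De Morgan for ∧/∨):
  (∃i ∃k (G(k) ∨ ¬G(i))) ∨ (∀q ∀p (¬C(q) ∨ ¬D(q,p)))
Pull the quantifiers to the front (each side's bound variable is not free in the other side):
  ∃i ∃k ∀q ∀p (G(k) ∨ ¬G(i) ∨ ¬C(q) ∨ ¬D(q,p))
The quantifier ∃i sits under an even number of negations, so it remains existential.

existential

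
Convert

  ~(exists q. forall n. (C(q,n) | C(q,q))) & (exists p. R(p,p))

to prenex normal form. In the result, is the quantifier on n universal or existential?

existential

Drive negations inward (¬∀x A ≡ ∃x ¬A, ¬∃x A ≡ ∀x ¬A, De Morgan for ∧/∨):
  (forall q. exists n. (~C(q,n) & ~C(q,q))) & (exists p. R(p,p))
All bound variables are already distinct, so no renaming is needed.
Pull the quantifiers to the front (each side's bound variable is not free in the other side):
  forall q. exists n. exists p. (~C(q,n) & ~C(q,q) & R(p,p))
The quantifier forall n sits under an odd number of negations, so it flips to exists n.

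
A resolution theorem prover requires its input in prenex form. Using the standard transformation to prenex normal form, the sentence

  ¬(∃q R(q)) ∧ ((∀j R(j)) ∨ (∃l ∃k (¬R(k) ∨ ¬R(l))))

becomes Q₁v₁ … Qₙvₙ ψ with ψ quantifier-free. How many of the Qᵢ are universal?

Move each ¬ inward, flipping quantifiers it crosses:
  (∀q ¬R(q)) ∧ ((∀j R(j)) ∨ (∃l ∃k (¬R(k) ∨ ¬R(l))))
Pull the quantifiers to the front (each side's bound variable is not free in the other side):
  ∀q ∀j ∃l ∃k (¬R(q) ∧ (R(j) ∨ ¬R(k) ∨ ¬R(l)))
The prefix is ∀q ∀j ∃l ∃k: 2 universal, 2 existential.

2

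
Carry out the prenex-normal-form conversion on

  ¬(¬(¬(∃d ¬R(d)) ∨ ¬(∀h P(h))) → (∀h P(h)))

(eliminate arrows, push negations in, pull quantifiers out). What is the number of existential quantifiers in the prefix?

2

Rewrite implications/biconditionals: A → B as ¬A ∨ B.
  ¬(¬¬(¬(∃d ¬R(d)) ∨ ¬(∀h P(h))) ∨ (∀h P(h)))
Push ¬ through the quantifiers and connectives to reach negation normal form:
  (∃d ¬R(d)) ∧ (∀h P(h)) ∧ (∃h ¬P(h))
Give each quantifier a distinct variable: h↦w1.
  (∃d ¬R(d)) ∧ (∀h P(h)) ∧ (∃w1 ¬P(w1))
Extract every quantifier outward, since the variables are now distinct and don't occur free across branches:
  ∃d ∀h ∃w1 (¬R(d) ∧ P(h) ∧ ¬P(w1))
The prefix is ∃d ∀h ∃w1: 1 universal, 2 existential.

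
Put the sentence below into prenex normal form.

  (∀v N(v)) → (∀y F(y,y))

Rewrite implications/biconditionals: A → B as ¬A ∨ B.
  ¬(∀v N(v)) ∨ (∀y F(y,y))
Move each ¬ inward, flipping quantifiers it crosses:
  (∃v ¬N(v)) ∨ (∀y F(y,y))
Extract every quantifier outward, since the variables are now distinct and don't occur free across branches:
  ∃v ∀y (¬N(v) ∨ F(y,y))

∃v ∀y (¬N(v) ∨ F(y,y))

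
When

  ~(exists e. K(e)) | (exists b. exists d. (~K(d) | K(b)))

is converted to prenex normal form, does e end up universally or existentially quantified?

Push ¬ through the quantifiers and connectives to reach negation normal form:
  (forall e. ~K(e)) | (exists b. exists d. (~K(d) | K(b)))
All bound variables are already distinct, so no renaming is needed.
Pull the quantifiers to the front (each side's bound variable is not free in the other side):
  forall e. exists b. exists d. (~K(e) | ~K(d) | K(b))
The quantifier exists e sits under an odd number of negations, so it flips to forall e.

universal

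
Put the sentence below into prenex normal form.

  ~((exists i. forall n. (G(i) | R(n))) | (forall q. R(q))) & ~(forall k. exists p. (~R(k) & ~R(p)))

Drive negations inward (¬∀x A ≡ ∃x ¬A, ¬∃x A ≡ ∀x ¬A, De Morgan for ∧/∨):
  (forall i. exists n. (~G(i) & ~R(n))) & (exists q. ~R(q)) & (exists k. forall p. (R(k) | R(p)))
Finally move all quantifiers to the prefix:
  forall i. exists n. exists q. exists k. forall p. (~G(i) & ~R(n) & ~R(q) & (R(k) | R(p)))

forall i. exists n. exists q. exists k. forall p. (~G(i) & ~R(n) & ~R(q) & (R(k) | R(p)))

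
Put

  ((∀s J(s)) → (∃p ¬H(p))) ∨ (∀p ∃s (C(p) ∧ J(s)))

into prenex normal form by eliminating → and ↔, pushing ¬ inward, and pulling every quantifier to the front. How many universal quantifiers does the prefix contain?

First replace A → B with ¬A ∨ B.
  ¬(∀s J(s)) ∨ (∃p ¬H(p)) ∨ (∀p ∃s (C(p) ∧ J(s)))
Push ¬ through the quantifiers and connectives to reach negation normal form:
  (∃s ¬J(s)) ∨ (∃p ¬H(p)) ∨ (∀p ∃s (C(p) ∧ J(s)))
Rename bound variables to avoid capture: p↦v, s↦q.
  (∃s ¬J(s)) ∨ (∃p ¬H(p)) ∨ (∀v ∃q (C(v) ∧ J(q)))
Pull the quantifiers to the front (each side's bound variable is not free in the other side):
  ∃s ∃p ∀v ∃q (¬J(s) ∨ ¬H(p) ∨ C(v) ∧ J(q))
The prefix is ∃s ∃p ∀v ∃q: 1 universal, 3 existential.

1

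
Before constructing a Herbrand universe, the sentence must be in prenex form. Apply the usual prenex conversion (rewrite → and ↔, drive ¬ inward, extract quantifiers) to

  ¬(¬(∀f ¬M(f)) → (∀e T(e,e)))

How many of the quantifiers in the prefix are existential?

2

First replace A → B with ¬A ∨ B.
  ¬(¬¬(∀f ¬M(f)) ∨ (∀e T(e,e)))
Move each ¬ inward, flipping quantifiers it crosses:
  (∃f M(f)) ∧ (∃e ¬T(e,e))
All bound variables are already distinct, so no renaming is needed.
Pull the quantifiers to the front (each side's bound variable is not free in the other side):
  ∃f ∃e (M(f) ∧ ¬T(e,e))
The prefix is ∃f ∃e: 0 universal, 2 existential.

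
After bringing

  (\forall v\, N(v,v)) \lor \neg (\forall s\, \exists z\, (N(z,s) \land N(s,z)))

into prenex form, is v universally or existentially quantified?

Move each ¬ inward, flipping quantifiers it crosses:
  (\forall v\, N(v,v)) \lor (\exists s\, \forall z\, (\neg N(z,s) \lor \neg N(s,z)))
Pull the quantifiers to the front (each side's bound variable is not free in the other side):
  \forall v\, \exists s\, \forall z\, (N(v,v) \lor \neg N(z,s) \lor \neg N(s,z))
The quantifier \forall v sits under an even number of negations, so it remains universal.

universal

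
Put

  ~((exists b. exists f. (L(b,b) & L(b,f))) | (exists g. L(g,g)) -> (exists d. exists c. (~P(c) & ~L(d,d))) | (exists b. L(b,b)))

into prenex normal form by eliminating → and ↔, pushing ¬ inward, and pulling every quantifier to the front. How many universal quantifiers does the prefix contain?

Rewrite implications/biconditionals: A → B as ¬A ∨ B.
  ~(~((exists b. exists f. (L(b,b) & L(b,f))) | (exists g. L(g,g))) | (exists d. exists c. (~P(c) & ~L(d,d))) | (exists b. L(b,b)))
Drive negations inward (¬∀x A ≡ ∃x ¬A, ¬∃x A ≡ ∀x ¬A, De Morgan for ∧/∨):
  ((exists b. exists f. (L(b,b) & L(b,f))) | (exists g. L(g,g))) & (forall d. forall c. (P(c) | L(d,d))) & (forall b. ~L(b,b))
Rename bound variables to avoid capture: b↦r.
  ((exists b. exists f. (L(b,b) & L(b,f))) | (exists g. L(g,g))) & (forall d. forall c. (P(c) | L(d,d))) & (forall r. ~L(r,r))
Extract every quantifier outward, since the variables are now distinct and don't occur free across branches:
  exists b. exists f. exists g. forall d. forall c. forall r. ((L(b,b) & L(b,f) | L(g,g)) & (P(c) | L(d,d)) & ~L(r,r))
The prefix is exists b exists f exists g forall d forall c forall r: 3 universal, 3 existential.

3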